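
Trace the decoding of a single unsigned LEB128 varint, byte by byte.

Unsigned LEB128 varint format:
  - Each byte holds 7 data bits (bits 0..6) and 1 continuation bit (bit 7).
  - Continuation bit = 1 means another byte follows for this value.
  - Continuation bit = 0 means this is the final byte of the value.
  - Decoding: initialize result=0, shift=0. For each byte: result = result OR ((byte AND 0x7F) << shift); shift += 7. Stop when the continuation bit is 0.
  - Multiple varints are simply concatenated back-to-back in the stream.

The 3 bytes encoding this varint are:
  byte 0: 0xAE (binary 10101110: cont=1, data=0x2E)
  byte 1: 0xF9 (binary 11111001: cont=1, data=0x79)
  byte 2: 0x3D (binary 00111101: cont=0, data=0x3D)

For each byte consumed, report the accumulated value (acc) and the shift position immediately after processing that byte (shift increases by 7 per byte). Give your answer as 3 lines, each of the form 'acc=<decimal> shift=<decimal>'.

Answer: acc=46 shift=7
acc=15534 shift=14
acc=1014958 shift=21

Derivation:
byte 0=0xAE: payload=0x2E=46, contrib = 46<<0 = 46; acc -> 46, shift -> 7
byte 1=0xF9: payload=0x79=121, contrib = 121<<7 = 15488; acc -> 15534, shift -> 14
byte 2=0x3D: payload=0x3D=61, contrib = 61<<14 = 999424; acc -> 1014958, shift -> 21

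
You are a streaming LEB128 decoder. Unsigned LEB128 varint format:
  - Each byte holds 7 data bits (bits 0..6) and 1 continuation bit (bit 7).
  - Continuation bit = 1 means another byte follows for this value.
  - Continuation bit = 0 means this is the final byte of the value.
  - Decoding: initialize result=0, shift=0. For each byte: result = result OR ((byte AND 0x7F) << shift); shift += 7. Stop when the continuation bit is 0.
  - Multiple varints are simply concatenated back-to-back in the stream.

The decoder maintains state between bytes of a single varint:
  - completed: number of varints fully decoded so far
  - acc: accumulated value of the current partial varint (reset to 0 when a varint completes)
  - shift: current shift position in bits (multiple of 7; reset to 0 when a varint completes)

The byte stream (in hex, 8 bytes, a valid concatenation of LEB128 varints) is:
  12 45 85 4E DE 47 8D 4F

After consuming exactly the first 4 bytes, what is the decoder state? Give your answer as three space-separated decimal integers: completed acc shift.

byte[0]=0x12 cont=0 payload=0x12: varint #1 complete (value=18); reset -> completed=1 acc=0 shift=0
byte[1]=0x45 cont=0 payload=0x45: varint #2 complete (value=69); reset -> completed=2 acc=0 shift=0
byte[2]=0x85 cont=1 payload=0x05: acc |= 5<<0 -> completed=2 acc=5 shift=7
byte[3]=0x4E cont=0 payload=0x4E: varint #3 complete (value=9989); reset -> completed=3 acc=0 shift=0

Answer: 3 0 0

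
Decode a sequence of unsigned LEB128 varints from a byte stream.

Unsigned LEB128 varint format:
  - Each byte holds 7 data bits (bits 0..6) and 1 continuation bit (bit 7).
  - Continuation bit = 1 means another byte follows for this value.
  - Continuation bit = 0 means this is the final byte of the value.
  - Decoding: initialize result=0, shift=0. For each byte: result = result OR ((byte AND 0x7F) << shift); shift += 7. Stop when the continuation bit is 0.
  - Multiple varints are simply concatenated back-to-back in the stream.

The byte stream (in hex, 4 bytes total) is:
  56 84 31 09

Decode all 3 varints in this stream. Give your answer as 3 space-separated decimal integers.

Answer: 86 6276 9

Derivation:
  byte[0]=0x56 cont=0 payload=0x56=86: acc |= 86<<0 -> acc=86 shift=7 [end]
Varint 1: bytes[0:1] = 56 -> value 86 (1 byte(s))
  byte[1]=0x84 cont=1 payload=0x04=4: acc |= 4<<0 -> acc=4 shift=7
  byte[2]=0x31 cont=0 payload=0x31=49: acc |= 49<<7 -> acc=6276 shift=14 [end]
Varint 2: bytes[1:3] = 84 31 -> value 6276 (2 byte(s))
  byte[3]=0x09 cont=0 payload=0x09=9: acc |= 9<<0 -> acc=9 shift=7 [end]
Varint 3: bytes[3:4] = 09 -> value 9 (1 byte(s))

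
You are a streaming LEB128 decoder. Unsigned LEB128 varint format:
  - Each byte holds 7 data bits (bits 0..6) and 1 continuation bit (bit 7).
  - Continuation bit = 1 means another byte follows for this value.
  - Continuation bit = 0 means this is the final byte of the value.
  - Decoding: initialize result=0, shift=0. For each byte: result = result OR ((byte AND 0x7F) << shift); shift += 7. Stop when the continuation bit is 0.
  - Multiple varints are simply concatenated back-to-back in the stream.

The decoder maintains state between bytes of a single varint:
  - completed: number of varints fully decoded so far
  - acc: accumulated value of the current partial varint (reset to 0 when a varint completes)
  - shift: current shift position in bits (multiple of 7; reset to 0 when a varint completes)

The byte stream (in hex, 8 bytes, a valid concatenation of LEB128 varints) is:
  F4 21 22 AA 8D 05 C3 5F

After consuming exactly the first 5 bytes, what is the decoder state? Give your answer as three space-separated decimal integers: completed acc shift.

Answer: 2 1706 14

Derivation:
byte[0]=0xF4 cont=1 payload=0x74: acc |= 116<<0 -> completed=0 acc=116 shift=7
byte[1]=0x21 cont=0 payload=0x21: varint #1 complete (value=4340); reset -> completed=1 acc=0 shift=0
byte[2]=0x22 cont=0 payload=0x22: varint #2 complete (value=34); reset -> completed=2 acc=0 shift=0
byte[3]=0xAA cont=1 payload=0x2A: acc |= 42<<0 -> completed=2 acc=42 shift=7
byte[4]=0x8D cont=1 payload=0x0D: acc |= 13<<7 -> completed=2 acc=1706 shift=14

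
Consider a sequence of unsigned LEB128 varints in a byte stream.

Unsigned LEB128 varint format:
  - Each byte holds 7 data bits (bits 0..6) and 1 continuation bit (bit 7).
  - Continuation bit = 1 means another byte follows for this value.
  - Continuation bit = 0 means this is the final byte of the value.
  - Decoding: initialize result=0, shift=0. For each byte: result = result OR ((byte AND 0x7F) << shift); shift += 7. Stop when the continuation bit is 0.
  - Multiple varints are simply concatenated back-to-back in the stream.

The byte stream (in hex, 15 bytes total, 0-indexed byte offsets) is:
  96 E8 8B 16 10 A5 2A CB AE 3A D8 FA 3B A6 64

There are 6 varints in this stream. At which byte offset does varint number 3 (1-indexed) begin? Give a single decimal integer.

  byte[0]=0x96 cont=1 payload=0x16=22: acc |= 22<<0 -> acc=22 shift=7
  byte[1]=0xE8 cont=1 payload=0x68=104: acc |= 104<<7 -> acc=13334 shift=14
  byte[2]=0x8B cont=1 payload=0x0B=11: acc |= 11<<14 -> acc=193558 shift=21
  byte[3]=0x16 cont=0 payload=0x16=22: acc |= 22<<21 -> acc=46330902 shift=28 [end]
Varint 1: bytes[0:4] = 96 E8 8B 16 -> value 46330902 (4 byte(s))
  byte[4]=0x10 cont=0 payload=0x10=16: acc |= 16<<0 -> acc=16 shift=7 [end]
Varint 2: bytes[4:5] = 10 -> value 16 (1 byte(s))
  byte[5]=0xA5 cont=1 payload=0x25=37: acc |= 37<<0 -> acc=37 shift=7
  byte[6]=0x2A cont=0 payload=0x2A=42: acc |= 42<<7 -> acc=5413 shift=14 [end]
Varint 3: bytes[5:7] = A5 2A -> value 5413 (2 byte(s))
  byte[7]=0xCB cont=1 payload=0x4B=75: acc |= 75<<0 -> acc=75 shift=7
  byte[8]=0xAE cont=1 payload=0x2E=46: acc |= 46<<7 -> acc=5963 shift=14
  byte[9]=0x3A cont=0 payload=0x3A=58: acc |= 58<<14 -> acc=956235 shift=21 [end]
Varint 4: bytes[7:10] = CB AE 3A -> value 956235 (3 byte(s))
  byte[10]=0xD8 cont=1 payload=0x58=88: acc |= 88<<0 -> acc=88 shift=7
  byte[11]=0xFA cont=1 payload=0x7A=122: acc |= 122<<7 -> acc=15704 shift=14
  byte[12]=0x3B cont=0 payload=0x3B=59: acc |= 59<<14 -> acc=982360 shift=21 [end]
Varint 5: bytes[10:13] = D8 FA 3B -> value 982360 (3 byte(s))
  byte[13]=0xA6 cont=1 payload=0x26=38: acc |= 38<<0 -> acc=38 shift=7
  byte[14]=0x64 cont=0 payload=0x64=100: acc |= 100<<7 -> acc=12838 shift=14 [end]
Varint 6: bytes[13:15] = A6 64 -> value 12838 (2 byte(s))

Answer: 5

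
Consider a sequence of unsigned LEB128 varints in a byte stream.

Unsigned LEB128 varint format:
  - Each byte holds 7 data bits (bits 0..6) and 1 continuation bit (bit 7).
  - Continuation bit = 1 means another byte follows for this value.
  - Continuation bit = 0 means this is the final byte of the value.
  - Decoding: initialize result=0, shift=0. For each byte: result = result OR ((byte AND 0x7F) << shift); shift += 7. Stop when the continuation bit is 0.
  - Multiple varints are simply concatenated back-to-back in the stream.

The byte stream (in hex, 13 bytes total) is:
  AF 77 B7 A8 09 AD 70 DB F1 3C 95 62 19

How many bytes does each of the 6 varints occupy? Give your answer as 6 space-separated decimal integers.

  byte[0]=0xAF cont=1 payload=0x2F=47: acc |= 47<<0 -> acc=47 shift=7
  byte[1]=0x77 cont=0 payload=0x77=119: acc |= 119<<7 -> acc=15279 shift=14 [end]
Varint 1: bytes[0:2] = AF 77 -> value 15279 (2 byte(s))
  byte[2]=0xB7 cont=1 payload=0x37=55: acc |= 55<<0 -> acc=55 shift=7
  byte[3]=0xA8 cont=1 payload=0x28=40: acc |= 40<<7 -> acc=5175 shift=14
  byte[4]=0x09 cont=0 payload=0x09=9: acc |= 9<<14 -> acc=152631 shift=21 [end]
Varint 2: bytes[2:5] = B7 A8 09 -> value 152631 (3 byte(s))
  byte[5]=0xAD cont=1 payload=0x2D=45: acc |= 45<<0 -> acc=45 shift=7
  byte[6]=0x70 cont=0 payload=0x70=112: acc |= 112<<7 -> acc=14381 shift=14 [end]
Varint 3: bytes[5:7] = AD 70 -> value 14381 (2 byte(s))
  byte[7]=0xDB cont=1 payload=0x5B=91: acc |= 91<<0 -> acc=91 shift=7
  byte[8]=0xF1 cont=1 payload=0x71=113: acc |= 113<<7 -> acc=14555 shift=14
  byte[9]=0x3C cont=0 payload=0x3C=60: acc |= 60<<14 -> acc=997595 shift=21 [end]
Varint 4: bytes[7:10] = DB F1 3C -> value 997595 (3 byte(s))
  byte[10]=0x95 cont=1 payload=0x15=21: acc |= 21<<0 -> acc=21 shift=7
  byte[11]=0x62 cont=0 payload=0x62=98: acc |= 98<<7 -> acc=12565 shift=14 [end]
Varint 5: bytes[10:12] = 95 62 -> value 12565 (2 byte(s))
  byte[12]=0x19 cont=0 payload=0x19=25: acc |= 25<<0 -> acc=25 shift=7 [end]
Varint 6: bytes[12:13] = 19 -> value 25 (1 byte(s))

Answer: 2 3 2 3 2 1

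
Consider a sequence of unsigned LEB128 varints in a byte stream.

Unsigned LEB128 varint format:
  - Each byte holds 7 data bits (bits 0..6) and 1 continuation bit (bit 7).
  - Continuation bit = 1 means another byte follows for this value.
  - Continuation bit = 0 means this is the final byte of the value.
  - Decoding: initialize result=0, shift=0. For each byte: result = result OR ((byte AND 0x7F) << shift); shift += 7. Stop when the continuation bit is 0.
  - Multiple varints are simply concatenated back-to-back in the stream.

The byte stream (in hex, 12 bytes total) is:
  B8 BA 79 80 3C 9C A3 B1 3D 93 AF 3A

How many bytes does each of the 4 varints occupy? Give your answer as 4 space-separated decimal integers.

Answer: 3 2 4 3

Derivation:
  byte[0]=0xB8 cont=1 payload=0x38=56: acc |= 56<<0 -> acc=56 shift=7
  byte[1]=0xBA cont=1 payload=0x3A=58: acc |= 58<<7 -> acc=7480 shift=14
  byte[2]=0x79 cont=0 payload=0x79=121: acc |= 121<<14 -> acc=1989944 shift=21 [end]
Varint 1: bytes[0:3] = B8 BA 79 -> value 1989944 (3 byte(s))
  byte[3]=0x80 cont=1 payload=0x00=0: acc |= 0<<0 -> acc=0 shift=7
  byte[4]=0x3C cont=0 payload=0x3C=60: acc |= 60<<7 -> acc=7680 shift=14 [end]
Varint 2: bytes[3:5] = 80 3C -> value 7680 (2 byte(s))
  byte[5]=0x9C cont=1 payload=0x1C=28: acc |= 28<<0 -> acc=28 shift=7
  byte[6]=0xA3 cont=1 payload=0x23=35: acc |= 35<<7 -> acc=4508 shift=14
  byte[7]=0xB1 cont=1 payload=0x31=49: acc |= 49<<14 -> acc=807324 shift=21
  byte[8]=0x3D cont=0 payload=0x3D=61: acc |= 61<<21 -> acc=128733596 shift=28 [end]
Varint 3: bytes[5:9] = 9C A3 B1 3D -> value 128733596 (4 byte(s))
  byte[9]=0x93 cont=1 payload=0x13=19: acc |= 19<<0 -> acc=19 shift=7
  byte[10]=0xAF cont=1 payload=0x2F=47: acc |= 47<<7 -> acc=6035 shift=14
  byte[11]=0x3A cont=0 payload=0x3A=58: acc |= 58<<14 -> acc=956307 shift=21 [end]
Varint 4: bytes[9:12] = 93 AF 3A -> value 956307 (3 byte(s))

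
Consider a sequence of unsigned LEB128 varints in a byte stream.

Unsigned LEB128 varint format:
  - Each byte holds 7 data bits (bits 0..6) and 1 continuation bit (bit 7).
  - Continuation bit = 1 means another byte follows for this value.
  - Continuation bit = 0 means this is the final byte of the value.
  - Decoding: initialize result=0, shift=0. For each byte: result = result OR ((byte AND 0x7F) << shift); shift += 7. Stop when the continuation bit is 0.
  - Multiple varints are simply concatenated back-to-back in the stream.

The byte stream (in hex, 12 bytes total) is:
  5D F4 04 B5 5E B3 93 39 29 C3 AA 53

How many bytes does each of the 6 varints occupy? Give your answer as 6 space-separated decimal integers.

  byte[0]=0x5D cont=0 payload=0x5D=93: acc |= 93<<0 -> acc=93 shift=7 [end]
Varint 1: bytes[0:1] = 5D -> value 93 (1 byte(s))
  byte[1]=0xF4 cont=1 payload=0x74=116: acc |= 116<<0 -> acc=116 shift=7
  byte[2]=0x04 cont=0 payload=0x04=4: acc |= 4<<7 -> acc=628 shift=14 [end]
Varint 2: bytes[1:3] = F4 04 -> value 628 (2 byte(s))
  byte[3]=0xB5 cont=1 payload=0x35=53: acc |= 53<<0 -> acc=53 shift=7
  byte[4]=0x5E cont=0 payload=0x5E=94: acc |= 94<<7 -> acc=12085 shift=14 [end]
Varint 3: bytes[3:5] = B5 5E -> value 12085 (2 byte(s))
  byte[5]=0xB3 cont=1 payload=0x33=51: acc |= 51<<0 -> acc=51 shift=7
  byte[6]=0x93 cont=1 payload=0x13=19: acc |= 19<<7 -> acc=2483 shift=14
  byte[7]=0x39 cont=0 payload=0x39=57: acc |= 57<<14 -> acc=936371 shift=21 [end]
Varint 4: bytes[5:8] = B3 93 39 -> value 936371 (3 byte(s))
  byte[8]=0x29 cont=0 payload=0x29=41: acc |= 41<<0 -> acc=41 shift=7 [end]
Varint 5: bytes[8:9] = 29 -> value 41 (1 byte(s))
  byte[9]=0xC3 cont=1 payload=0x43=67: acc |= 67<<0 -> acc=67 shift=7
  byte[10]=0xAA cont=1 payload=0x2A=42: acc |= 42<<7 -> acc=5443 shift=14
  byte[11]=0x53 cont=0 payload=0x53=83: acc |= 83<<14 -> acc=1365315 shift=21 [end]
Varint 6: bytes[9:12] = C3 AA 53 -> value 1365315 (3 byte(s))

Answer: 1 2 2 3 1 3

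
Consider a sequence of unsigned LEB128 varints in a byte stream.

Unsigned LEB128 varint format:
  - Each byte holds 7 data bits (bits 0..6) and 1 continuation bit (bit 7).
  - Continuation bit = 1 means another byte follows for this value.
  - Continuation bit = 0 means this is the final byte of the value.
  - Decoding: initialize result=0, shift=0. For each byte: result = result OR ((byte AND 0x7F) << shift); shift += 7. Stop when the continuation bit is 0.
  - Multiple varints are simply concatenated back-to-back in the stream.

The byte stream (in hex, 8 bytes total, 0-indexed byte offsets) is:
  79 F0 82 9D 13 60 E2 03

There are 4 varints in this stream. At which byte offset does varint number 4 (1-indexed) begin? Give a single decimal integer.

Answer: 6

Derivation:
  byte[0]=0x79 cont=0 payload=0x79=121: acc |= 121<<0 -> acc=121 shift=7 [end]
Varint 1: bytes[0:1] = 79 -> value 121 (1 byte(s))
  byte[1]=0xF0 cont=1 payload=0x70=112: acc |= 112<<0 -> acc=112 shift=7
  byte[2]=0x82 cont=1 payload=0x02=2: acc |= 2<<7 -> acc=368 shift=14
  byte[3]=0x9D cont=1 payload=0x1D=29: acc |= 29<<14 -> acc=475504 shift=21
  byte[4]=0x13 cont=0 payload=0x13=19: acc |= 19<<21 -> acc=40321392 shift=28 [end]
Varint 2: bytes[1:5] = F0 82 9D 13 -> value 40321392 (4 byte(s))
  byte[5]=0x60 cont=0 payload=0x60=96: acc |= 96<<0 -> acc=96 shift=7 [end]
Varint 3: bytes[5:6] = 60 -> value 96 (1 byte(s))
  byte[6]=0xE2 cont=1 payload=0x62=98: acc |= 98<<0 -> acc=98 shift=7
  byte[7]=0x03 cont=0 payload=0x03=3: acc |= 3<<7 -> acc=482 shift=14 [end]
Varint 4: bytes[6:8] = E2 03 -> value 482 (2 byte(s))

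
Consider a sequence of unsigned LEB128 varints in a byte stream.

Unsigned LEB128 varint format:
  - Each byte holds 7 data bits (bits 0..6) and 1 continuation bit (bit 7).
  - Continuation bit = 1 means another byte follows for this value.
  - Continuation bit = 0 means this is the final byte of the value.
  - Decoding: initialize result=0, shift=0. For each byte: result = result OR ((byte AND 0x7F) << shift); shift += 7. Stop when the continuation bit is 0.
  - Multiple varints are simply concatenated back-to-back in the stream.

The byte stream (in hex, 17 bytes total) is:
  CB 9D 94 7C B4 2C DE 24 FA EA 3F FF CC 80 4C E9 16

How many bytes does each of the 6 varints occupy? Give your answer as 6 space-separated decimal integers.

Answer: 4 2 2 3 4 2

Derivation:
  byte[0]=0xCB cont=1 payload=0x4B=75: acc |= 75<<0 -> acc=75 shift=7
  byte[1]=0x9D cont=1 payload=0x1D=29: acc |= 29<<7 -> acc=3787 shift=14
  byte[2]=0x94 cont=1 payload=0x14=20: acc |= 20<<14 -> acc=331467 shift=21
  byte[3]=0x7C cont=0 payload=0x7C=124: acc |= 124<<21 -> acc=260378315 shift=28 [end]
Varint 1: bytes[0:4] = CB 9D 94 7C -> value 260378315 (4 byte(s))
  byte[4]=0xB4 cont=1 payload=0x34=52: acc |= 52<<0 -> acc=52 shift=7
  byte[5]=0x2C cont=0 payload=0x2C=44: acc |= 44<<7 -> acc=5684 shift=14 [end]
Varint 2: bytes[4:6] = B4 2C -> value 5684 (2 byte(s))
  byte[6]=0xDE cont=1 payload=0x5E=94: acc |= 94<<0 -> acc=94 shift=7
  byte[7]=0x24 cont=0 payload=0x24=36: acc |= 36<<7 -> acc=4702 shift=14 [end]
Varint 3: bytes[6:8] = DE 24 -> value 4702 (2 byte(s))
  byte[8]=0xFA cont=1 payload=0x7A=122: acc |= 122<<0 -> acc=122 shift=7
  byte[9]=0xEA cont=1 payload=0x6A=106: acc |= 106<<7 -> acc=13690 shift=14
  byte[10]=0x3F cont=0 payload=0x3F=63: acc |= 63<<14 -> acc=1045882 shift=21 [end]
Varint 4: bytes[8:11] = FA EA 3F -> value 1045882 (3 byte(s))
  byte[11]=0xFF cont=1 payload=0x7F=127: acc |= 127<<0 -> acc=127 shift=7
  byte[12]=0xCC cont=1 payload=0x4C=76: acc |= 76<<7 -> acc=9855 shift=14
  byte[13]=0x80 cont=1 payload=0x00=0: acc |= 0<<14 -> acc=9855 shift=21
  byte[14]=0x4C cont=0 payload=0x4C=76: acc |= 76<<21 -> acc=159393407 shift=28 [end]
Varint 5: bytes[11:15] = FF CC 80 4C -> value 159393407 (4 byte(s))
  byte[15]=0xE9 cont=1 payload=0x69=105: acc |= 105<<0 -> acc=105 shift=7
  byte[16]=0x16 cont=0 payload=0x16=22: acc |= 22<<7 -> acc=2921 shift=14 [end]
Varint 6: bytes[15:17] = E9 16 -> value 2921 (2 byte(s))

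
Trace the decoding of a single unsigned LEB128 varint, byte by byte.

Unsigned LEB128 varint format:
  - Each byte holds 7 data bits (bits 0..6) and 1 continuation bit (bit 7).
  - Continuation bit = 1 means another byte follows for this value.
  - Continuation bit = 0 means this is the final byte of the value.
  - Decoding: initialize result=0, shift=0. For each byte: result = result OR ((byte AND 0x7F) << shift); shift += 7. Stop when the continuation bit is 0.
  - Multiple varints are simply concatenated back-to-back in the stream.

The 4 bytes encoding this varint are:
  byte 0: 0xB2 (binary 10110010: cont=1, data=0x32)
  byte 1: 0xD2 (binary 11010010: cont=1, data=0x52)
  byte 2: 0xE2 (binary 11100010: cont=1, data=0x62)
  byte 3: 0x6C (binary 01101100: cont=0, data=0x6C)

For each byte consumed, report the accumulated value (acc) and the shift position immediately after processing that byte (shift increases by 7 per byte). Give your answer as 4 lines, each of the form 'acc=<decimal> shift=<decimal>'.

byte 0=0xB2: payload=0x32=50, contrib = 50<<0 = 50; acc -> 50, shift -> 7
byte 1=0xD2: payload=0x52=82, contrib = 82<<7 = 10496; acc -> 10546, shift -> 14
byte 2=0xE2: payload=0x62=98, contrib = 98<<14 = 1605632; acc -> 1616178, shift -> 21
byte 3=0x6C: payload=0x6C=108, contrib = 108<<21 = 226492416; acc -> 228108594, shift -> 28

Answer: acc=50 shift=7
acc=10546 shift=14
acc=1616178 shift=21
acc=228108594 shift=28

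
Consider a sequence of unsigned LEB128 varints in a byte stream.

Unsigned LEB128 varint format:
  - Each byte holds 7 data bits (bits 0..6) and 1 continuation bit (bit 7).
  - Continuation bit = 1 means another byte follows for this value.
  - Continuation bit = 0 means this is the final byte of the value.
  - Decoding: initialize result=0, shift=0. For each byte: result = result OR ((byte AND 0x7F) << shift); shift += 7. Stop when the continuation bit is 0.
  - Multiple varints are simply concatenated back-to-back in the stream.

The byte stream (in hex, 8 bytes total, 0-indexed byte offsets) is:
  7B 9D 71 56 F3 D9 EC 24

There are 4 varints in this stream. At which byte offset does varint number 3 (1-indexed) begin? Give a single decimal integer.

Answer: 3

Derivation:
  byte[0]=0x7B cont=0 payload=0x7B=123: acc |= 123<<0 -> acc=123 shift=7 [end]
Varint 1: bytes[0:1] = 7B -> value 123 (1 byte(s))
  byte[1]=0x9D cont=1 payload=0x1D=29: acc |= 29<<0 -> acc=29 shift=7
  byte[2]=0x71 cont=0 payload=0x71=113: acc |= 113<<7 -> acc=14493 shift=14 [end]
Varint 2: bytes[1:3] = 9D 71 -> value 14493 (2 byte(s))
  byte[3]=0x56 cont=0 payload=0x56=86: acc |= 86<<0 -> acc=86 shift=7 [end]
Varint 3: bytes[3:4] = 56 -> value 86 (1 byte(s))
  byte[4]=0xF3 cont=1 payload=0x73=115: acc |= 115<<0 -> acc=115 shift=7
  byte[5]=0xD9 cont=1 payload=0x59=89: acc |= 89<<7 -> acc=11507 shift=14
  byte[6]=0xEC cont=1 payload=0x6C=108: acc |= 108<<14 -> acc=1780979 shift=21
  byte[7]=0x24 cont=0 payload=0x24=36: acc |= 36<<21 -> acc=77278451 shift=28 [end]
Varint 4: bytes[4:8] = F3 D9 EC 24 -> value 77278451 (4 byte(s))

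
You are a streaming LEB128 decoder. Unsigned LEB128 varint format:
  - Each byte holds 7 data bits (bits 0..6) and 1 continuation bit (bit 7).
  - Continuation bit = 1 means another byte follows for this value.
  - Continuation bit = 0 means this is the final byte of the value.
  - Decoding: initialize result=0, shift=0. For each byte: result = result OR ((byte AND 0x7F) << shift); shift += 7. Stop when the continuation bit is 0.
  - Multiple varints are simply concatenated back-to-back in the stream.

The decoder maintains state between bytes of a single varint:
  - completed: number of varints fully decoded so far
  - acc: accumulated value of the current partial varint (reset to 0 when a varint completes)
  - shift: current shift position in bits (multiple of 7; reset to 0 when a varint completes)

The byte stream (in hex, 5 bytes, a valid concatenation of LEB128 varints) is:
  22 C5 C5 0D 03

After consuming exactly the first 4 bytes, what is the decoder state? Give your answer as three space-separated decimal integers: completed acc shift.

Answer: 2 0 0

Derivation:
byte[0]=0x22 cont=0 payload=0x22: varint #1 complete (value=34); reset -> completed=1 acc=0 shift=0
byte[1]=0xC5 cont=1 payload=0x45: acc |= 69<<0 -> completed=1 acc=69 shift=7
byte[2]=0xC5 cont=1 payload=0x45: acc |= 69<<7 -> completed=1 acc=8901 shift=14
byte[3]=0x0D cont=0 payload=0x0D: varint #2 complete (value=221893); reset -> completed=2 acc=0 shift=0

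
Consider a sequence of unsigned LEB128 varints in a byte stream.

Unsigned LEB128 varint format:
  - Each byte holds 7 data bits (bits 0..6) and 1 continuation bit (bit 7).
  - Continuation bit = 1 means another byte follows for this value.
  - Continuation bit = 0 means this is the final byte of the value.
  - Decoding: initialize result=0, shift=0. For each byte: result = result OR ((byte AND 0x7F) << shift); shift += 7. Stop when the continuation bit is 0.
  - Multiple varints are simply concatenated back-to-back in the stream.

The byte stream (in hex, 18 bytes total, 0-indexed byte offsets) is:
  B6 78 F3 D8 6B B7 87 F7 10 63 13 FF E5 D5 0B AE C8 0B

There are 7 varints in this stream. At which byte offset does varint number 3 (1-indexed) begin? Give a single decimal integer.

Answer: 5

Derivation:
  byte[0]=0xB6 cont=1 payload=0x36=54: acc |= 54<<0 -> acc=54 shift=7
  byte[1]=0x78 cont=0 payload=0x78=120: acc |= 120<<7 -> acc=15414 shift=14 [end]
Varint 1: bytes[0:2] = B6 78 -> value 15414 (2 byte(s))
  byte[2]=0xF3 cont=1 payload=0x73=115: acc |= 115<<0 -> acc=115 shift=7
  byte[3]=0xD8 cont=1 payload=0x58=88: acc |= 88<<7 -> acc=11379 shift=14
  byte[4]=0x6B cont=0 payload=0x6B=107: acc |= 107<<14 -> acc=1764467 shift=21 [end]
Varint 2: bytes[2:5] = F3 D8 6B -> value 1764467 (3 byte(s))
  byte[5]=0xB7 cont=1 payload=0x37=55: acc |= 55<<0 -> acc=55 shift=7
  byte[6]=0x87 cont=1 payload=0x07=7: acc |= 7<<7 -> acc=951 shift=14
  byte[7]=0xF7 cont=1 payload=0x77=119: acc |= 119<<14 -> acc=1950647 shift=21
  byte[8]=0x10 cont=0 payload=0x10=16: acc |= 16<<21 -> acc=35505079 shift=28 [end]
Varint 3: bytes[5:9] = B7 87 F7 10 -> value 35505079 (4 byte(s))
  byte[9]=0x63 cont=0 payload=0x63=99: acc |= 99<<0 -> acc=99 shift=7 [end]
Varint 4: bytes[9:10] = 63 -> value 99 (1 byte(s))
  byte[10]=0x13 cont=0 payload=0x13=19: acc |= 19<<0 -> acc=19 shift=7 [end]
Varint 5: bytes[10:11] = 13 -> value 19 (1 byte(s))
  byte[11]=0xFF cont=1 payload=0x7F=127: acc |= 127<<0 -> acc=127 shift=7
  byte[12]=0xE5 cont=1 payload=0x65=101: acc |= 101<<7 -> acc=13055 shift=14
  byte[13]=0xD5 cont=1 payload=0x55=85: acc |= 85<<14 -> acc=1405695 shift=21
  byte[14]=0x0B cont=0 payload=0x0B=11: acc |= 11<<21 -> acc=24474367 shift=28 [end]
Varint 6: bytes[11:15] = FF E5 D5 0B -> value 24474367 (4 byte(s))
  byte[15]=0xAE cont=1 payload=0x2E=46: acc |= 46<<0 -> acc=46 shift=7
  byte[16]=0xC8 cont=1 payload=0x48=72: acc |= 72<<7 -> acc=9262 shift=14
  byte[17]=0x0B cont=0 payload=0x0B=11: acc |= 11<<14 -> acc=189486 shift=21 [end]
Varint 7: bytes[15:18] = AE C8 0B -> value 189486 (3 byte(s))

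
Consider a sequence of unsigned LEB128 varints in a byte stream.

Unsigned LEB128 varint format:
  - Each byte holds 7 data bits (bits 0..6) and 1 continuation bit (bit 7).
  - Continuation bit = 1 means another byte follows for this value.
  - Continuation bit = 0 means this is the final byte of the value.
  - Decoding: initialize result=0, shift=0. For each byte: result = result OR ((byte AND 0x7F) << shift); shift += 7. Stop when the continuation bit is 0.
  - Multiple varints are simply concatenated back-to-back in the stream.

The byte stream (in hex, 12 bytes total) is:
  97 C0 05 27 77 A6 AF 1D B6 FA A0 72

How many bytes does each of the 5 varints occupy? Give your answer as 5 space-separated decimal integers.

Answer: 3 1 1 3 4

Derivation:
  byte[0]=0x97 cont=1 payload=0x17=23: acc |= 23<<0 -> acc=23 shift=7
  byte[1]=0xC0 cont=1 payload=0x40=64: acc |= 64<<7 -> acc=8215 shift=14
  byte[2]=0x05 cont=0 payload=0x05=5: acc |= 5<<14 -> acc=90135 shift=21 [end]
Varint 1: bytes[0:3] = 97 C0 05 -> value 90135 (3 byte(s))
  byte[3]=0x27 cont=0 payload=0x27=39: acc |= 39<<0 -> acc=39 shift=7 [end]
Varint 2: bytes[3:4] = 27 -> value 39 (1 byte(s))
  byte[4]=0x77 cont=0 payload=0x77=119: acc |= 119<<0 -> acc=119 shift=7 [end]
Varint 3: bytes[4:5] = 77 -> value 119 (1 byte(s))
  byte[5]=0xA6 cont=1 payload=0x26=38: acc |= 38<<0 -> acc=38 shift=7
  byte[6]=0xAF cont=1 payload=0x2F=47: acc |= 47<<7 -> acc=6054 shift=14
  byte[7]=0x1D cont=0 payload=0x1D=29: acc |= 29<<14 -> acc=481190 shift=21 [end]
Varint 4: bytes[5:8] = A6 AF 1D -> value 481190 (3 byte(s))
  byte[8]=0xB6 cont=1 payload=0x36=54: acc |= 54<<0 -> acc=54 shift=7
  byte[9]=0xFA cont=1 payload=0x7A=122: acc |= 122<<7 -> acc=15670 shift=14
  byte[10]=0xA0 cont=1 payload=0x20=32: acc |= 32<<14 -> acc=539958 shift=21
  byte[11]=0x72 cont=0 payload=0x72=114: acc |= 114<<21 -> acc=239615286 shift=28 [end]
Varint 5: bytes[8:12] = B6 FA A0 72 -> value 239615286 (4 byte(s))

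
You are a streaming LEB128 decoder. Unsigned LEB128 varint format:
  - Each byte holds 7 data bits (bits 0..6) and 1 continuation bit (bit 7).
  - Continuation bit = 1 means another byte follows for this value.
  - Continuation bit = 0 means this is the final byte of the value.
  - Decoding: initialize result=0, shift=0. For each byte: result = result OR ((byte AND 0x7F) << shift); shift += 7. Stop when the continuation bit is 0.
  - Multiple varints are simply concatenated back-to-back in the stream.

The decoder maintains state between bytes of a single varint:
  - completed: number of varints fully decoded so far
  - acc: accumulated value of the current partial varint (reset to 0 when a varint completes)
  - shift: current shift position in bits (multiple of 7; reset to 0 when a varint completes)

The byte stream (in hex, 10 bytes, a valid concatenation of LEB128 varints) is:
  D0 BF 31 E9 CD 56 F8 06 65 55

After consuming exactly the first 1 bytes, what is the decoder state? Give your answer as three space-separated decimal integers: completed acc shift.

byte[0]=0xD0 cont=1 payload=0x50: acc |= 80<<0 -> completed=0 acc=80 shift=7

Answer: 0 80 7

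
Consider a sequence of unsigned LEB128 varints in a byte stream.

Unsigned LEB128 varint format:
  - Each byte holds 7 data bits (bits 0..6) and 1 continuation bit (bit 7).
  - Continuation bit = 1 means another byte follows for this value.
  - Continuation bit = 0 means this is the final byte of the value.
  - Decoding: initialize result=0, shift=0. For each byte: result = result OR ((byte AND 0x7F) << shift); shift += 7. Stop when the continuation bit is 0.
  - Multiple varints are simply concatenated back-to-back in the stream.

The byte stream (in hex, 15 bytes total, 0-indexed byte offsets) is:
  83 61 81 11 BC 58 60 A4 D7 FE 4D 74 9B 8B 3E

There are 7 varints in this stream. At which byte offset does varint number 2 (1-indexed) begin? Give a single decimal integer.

Answer: 2

Derivation:
  byte[0]=0x83 cont=1 payload=0x03=3: acc |= 3<<0 -> acc=3 shift=7
  byte[1]=0x61 cont=0 payload=0x61=97: acc |= 97<<7 -> acc=12419 shift=14 [end]
Varint 1: bytes[0:2] = 83 61 -> value 12419 (2 byte(s))
  byte[2]=0x81 cont=1 payload=0x01=1: acc |= 1<<0 -> acc=1 shift=7
  byte[3]=0x11 cont=0 payload=0x11=17: acc |= 17<<7 -> acc=2177 shift=14 [end]
Varint 2: bytes[2:4] = 81 11 -> value 2177 (2 byte(s))
  byte[4]=0xBC cont=1 payload=0x3C=60: acc |= 60<<0 -> acc=60 shift=7
  byte[5]=0x58 cont=0 payload=0x58=88: acc |= 88<<7 -> acc=11324 shift=14 [end]
Varint 3: bytes[4:6] = BC 58 -> value 11324 (2 byte(s))
  byte[6]=0x60 cont=0 payload=0x60=96: acc |= 96<<0 -> acc=96 shift=7 [end]
Varint 4: bytes[6:7] = 60 -> value 96 (1 byte(s))
  byte[7]=0xA4 cont=1 payload=0x24=36: acc |= 36<<0 -> acc=36 shift=7
  byte[8]=0xD7 cont=1 payload=0x57=87: acc |= 87<<7 -> acc=11172 shift=14
  byte[9]=0xFE cont=1 payload=0x7E=126: acc |= 126<<14 -> acc=2075556 shift=21
  byte[10]=0x4D cont=0 payload=0x4D=77: acc |= 77<<21 -> acc=163556260 shift=28 [end]
Varint 5: bytes[7:11] = A4 D7 FE 4D -> value 163556260 (4 byte(s))
  byte[11]=0x74 cont=0 payload=0x74=116: acc |= 116<<0 -> acc=116 shift=7 [end]
Varint 6: bytes[11:12] = 74 -> value 116 (1 byte(s))
  byte[12]=0x9B cont=1 payload=0x1B=27: acc |= 27<<0 -> acc=27 shift=7
  byte[13]=0x8B cont=1 payload=0x0B=11: acc |= 11<<7 -> acc=1435 shift=14
  byte[14]=0x3E cont=0 payload=0x3E=62: acc |= 62<<14 -> acc=1017243 shift=21 [end]
Varint 7: bytes[12:15] = 9B 8B 3E -> value 1017243 (3 byte(s))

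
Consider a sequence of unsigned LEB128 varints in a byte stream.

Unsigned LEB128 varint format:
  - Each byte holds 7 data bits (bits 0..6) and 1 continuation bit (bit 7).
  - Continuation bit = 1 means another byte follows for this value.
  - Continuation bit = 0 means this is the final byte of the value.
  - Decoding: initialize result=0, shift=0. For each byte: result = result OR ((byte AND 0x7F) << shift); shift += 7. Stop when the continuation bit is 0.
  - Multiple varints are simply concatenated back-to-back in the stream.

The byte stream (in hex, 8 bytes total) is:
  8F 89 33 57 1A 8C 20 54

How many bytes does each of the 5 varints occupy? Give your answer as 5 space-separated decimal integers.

Answer: 3 1 1 2 1

Derivation:
  byte[0]=0x8F cont=1 payload=0x0F=15: acc |= 15<<0 -> acc=15 shift=7
  byte[1]=0x89 cont=1 payload=0x09=9: acc |= 9<<7 -> acc=1167 shift=14
  byte[2]=0x33 cont=0 payload=0x33=51: acc |= 51<<14 -> acc=836751 shift=21 [end]
Varint 1: bytes[0:3] = 8F 89 33 -> value 836751 (3 byte(s))
  byte[3]=0x57 cont=0 payload=0x57=87: acc |= 87<<0 -> acc=87 shift=7 [end]
Varint 2: bytes[3:4] = 57 -> value 87 (1 byte(s))
  byte[4]=0x1A cont=0 payload=0x1A=26: acc |= 26<<0 -> acc=26 shift=7 [end]
Varint 3: bytes[4:5] = 1A -> value 26 (1 byte(s))
  byte[5]=0x8C cont=1 payload=0x0C=12: acc |= 12<<0 -> acc=12 shift=7
  byte[6]=0x20 cont=0 payload=0x20=32: acc |= 32<<7 -> acc=4108 shift=14 [end]
Varint 4: bytes[5:7] = 8C 20 -> value 4108 (2 byte(s))
  byte[7]=0x54 cont=0 payload=0x54=84: acc |= 84<<0 -> acc=84 shift=7 [end]
Varint 5: bytes[7:8] = 54 -> value 84 (1 byte(s))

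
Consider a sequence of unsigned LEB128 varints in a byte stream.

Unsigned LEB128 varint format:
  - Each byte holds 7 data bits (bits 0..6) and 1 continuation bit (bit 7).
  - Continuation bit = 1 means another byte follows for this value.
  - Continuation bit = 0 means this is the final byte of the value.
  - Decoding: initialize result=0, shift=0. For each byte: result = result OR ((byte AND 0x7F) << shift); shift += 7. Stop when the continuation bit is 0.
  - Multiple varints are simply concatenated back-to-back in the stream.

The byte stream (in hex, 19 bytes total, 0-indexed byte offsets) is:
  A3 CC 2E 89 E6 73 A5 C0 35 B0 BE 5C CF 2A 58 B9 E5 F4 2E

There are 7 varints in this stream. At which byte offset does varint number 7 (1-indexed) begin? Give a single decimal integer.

  byte[0]=0xA3 cont=1 payload=0x23=35: acc |= 35<<0 -> acc=35 shift=7
  byte[1]=0xCC cont=1 payload=0x4C=76: acc |= 76<<7 -> acc=9763 shift=14
  byte[2]=0x2E cont=0 payload=0x2E=46: acc |= 46<<14 -> acc=763427 shift=21 [end]
Varint 1: bytes[0:3] = A3 CC 2E -> value 763427 (3 byte(s))
  byte[3]=0x89 cont=1 payload=0x09=9: acc |= 9<<0 -> acc=9 shift=7
  byte[4]=0xE6 cont=1 payload=0x66=102: acc |= 102<<7 -> acc=13065 shift=14
  byte[5]=0x73 cont=0 payload=0x73=115: acc |= 115<<14 -> acc=1897225 shift=21 [end]
Varint 2: bytes[3:6] = 89 E6 73 -> value 1897225 (3 byte(s))
  byte[6]=0xA5 cont=1 payload=0x25=37: acc |= 37<<0 -> acc=37 shift=7
  byte[7]=0xC0 cont=1 payload=0x40=64: acc |= 64<<7 -> acc=8229 shift=14
  byte[8]=0x35 cont=0 payload=0x35=53: acc |= 53<<14 -> acc=876581 shift=21 [end]
Varint 3: bytes[6:9] = A5 C0 35 -> value 876581 (3 byte(s))
  byte[9]=0xB0 cont=1 payload=0x30=48: acc |= 48<<0 -> acc=48 shift=7
  byte[10]=0xBE cont=1 payload=0x3E=62: acc |= 62<<7 -> acc=7984 shift=14
  byte[11]=0x5C cont=0 payload=0x5C=92: acc |= 92<<14 -> acc=1515312 shift=21 [end]
Varint 4: bytes[9:12] = B0 BE 5C -> value 1515312 (3 byte(s))
  byte[12]=0xCF cont=1 payload=0x4F=79: acc |= 79<<0 -> acc=79 shift=7
  byte[13]=0x2A cont=0 payload=0x2A=42: acc |= 42<<7 -> acc=5455 shift=14 [end]
Varint 5: bytes[12:14] = CF 2A -> value 5455 (2 byte(s))
  byte[14]=0x58 cont=0 payload=0x58=88: acc |= 88<<0 -> acc=88 shift=7 [end]
Varint 6: bytes[14:15] = 58 -> value 88 (1 byte(s))
  byte[15]=0xB9 cont=1 payload=0x39=57: acc |= 57<<0 -> acc=57 shift=7
  byte[16]=0xE5 cont=1 payload=0x65=101: acc |= 101<<7 -> acc=12985 shift=14
  byte[17]=0xF4 cont=1 payload=0x74=116: acc |= 116<<14 -> acc=1913529 shift=21
  byte[18]=0x2E cont=0 payload=0x2E=46: acc |= 46<<21 -> acc=98382521 shift=28 [end]
Varint 7: bytes[15:19] = B9 E5 F4 2E -> value 98382521 (4 byte(s))

Answer: 15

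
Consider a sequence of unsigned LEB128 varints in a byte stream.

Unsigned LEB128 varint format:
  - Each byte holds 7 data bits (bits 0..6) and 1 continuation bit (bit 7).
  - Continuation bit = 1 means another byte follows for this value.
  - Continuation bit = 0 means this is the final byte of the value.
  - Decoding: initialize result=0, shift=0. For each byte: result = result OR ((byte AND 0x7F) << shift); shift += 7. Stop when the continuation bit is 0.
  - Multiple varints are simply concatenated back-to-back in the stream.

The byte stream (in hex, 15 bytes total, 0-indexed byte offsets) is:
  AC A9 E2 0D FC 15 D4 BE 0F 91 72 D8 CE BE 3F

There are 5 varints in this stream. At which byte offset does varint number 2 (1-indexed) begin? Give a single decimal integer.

Answer: 4

Derivation:
  byte[0]=0xAC cont=1 payload=0x2C=44: acc |= 44<<0 -> acc=44 shift=7
  byte[1]=0xA9 cont=1 payload=0x29=41: acc |= 41<<7 -> acc=5292 shift=14
  byte[2]=0xE2 cont=1 payload=0x62=98: acc |= 98<<14 -> acc=1610924 shift=21
  byte[3]=0x0D cont=0 payload=0x0D=13: acc |= 13<<21 -> acc=28873900 shift=28 [end]
Varint 1: bytes[0:4] = AC A9 E2 0D -> value 28873900 (4 byte(s))
  byte[4]=0xFC cont=1 payload=0x7C=124: acc |= 124<<0 -> acc=124 shift=7
  byte[5]=0x15 cont=0 payload=0x15=21: acc |= 21<<7 -> acc=2812 shift=14 [end]
Varint 2: bytes[4:6] = FC 15 -> value 2812 (2 byte(s))
  byte[6]=0xD4 cont=1 payload=0x54=84: acc |= 84<<0 -> acc=84 shift=7
  byte[7]=0xBE cont=1 payload=0x3E=62: acc |= 62<<7 -> acc=8020 shift=14
  byte[8]=0x0F cont=0 payload=0x0F=15: acc |= 15<<14 -> acc=253780 shift=21 [end]
Varint 3: bytes[6:9] = D4 BE 0F -> value 253780 (3 byte(s))
  byte[9]=0x91 cont=1 payload=0x11=17: acc |= 17<<0 -> acc=17 shift=7
  byte[10]=0x72 cont=0 payload=0x72=114: acc |= 114<<7 -> acc=14609 shift=14 [end]
Varint 4: bytes[9:11] = 91 72 -> value 14609 (2 byte(s))
  byte[11]=0xD8 cont=1 payload=0x58=88: acc |= 88<<0 -> acc=88 shift=7
  byte[12]=0xCE cont=1 payload=0x4E=78: acc |= 78<<7 -> acc=10072 shift=14
  byte[13]=0xBE cont=1 payload=0x3E=62: acc |= 62<<14 -> acc=1025880 shift=21
  byte[14]=0x3F cont=0 payload=0x3F=63: acc |= 63<<21 -> acc=133146456 shift=28 [end]
Varint 5: bytes[11:15] = D8 CE BE 3F -> value 133146456 (4 byte(s))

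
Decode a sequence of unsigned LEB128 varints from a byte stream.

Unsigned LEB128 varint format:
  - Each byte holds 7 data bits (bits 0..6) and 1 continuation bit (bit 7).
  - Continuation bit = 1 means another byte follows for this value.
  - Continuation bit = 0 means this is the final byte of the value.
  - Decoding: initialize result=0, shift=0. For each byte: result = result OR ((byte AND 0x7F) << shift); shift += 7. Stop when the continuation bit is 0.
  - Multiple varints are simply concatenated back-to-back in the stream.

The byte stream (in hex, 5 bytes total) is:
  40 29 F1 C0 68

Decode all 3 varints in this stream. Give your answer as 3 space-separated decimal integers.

Answer: 64 41 1712241

Derivation:
  byte[0]=0x40 cont=0 payload=0x40=64: acc |= 64<<0 -> acc=64 shift=7 [end]
Varint 1: bytes[0:1] = 40 -> value 64 (1 byte(s))
  byte[1]=0x29 cont=0 payload=0x29=41: acc |= 41<<0 -> acc=41 shift=7 [end]
Varint 2: bytes[1:2] = 29 -> value 41 (1 byte(s))
  byte[2]=0xF1 cont=1 payload=0x71=113: acc |= 113<<0 -> acc=113 shift=7
  byte[3]=0xC0 cont=1 payload=0x40=64: acc |= 64<<7 -> acc=8305 shift=14
  byte[4]=0x68 cont=0 payload=0x68=104: acc |= 104<<14 -> acc=1712241 shift=21 [end]
Varint 3: bytes[2:5] = F1 C0 68 -> value 1712241 (3 byte(s))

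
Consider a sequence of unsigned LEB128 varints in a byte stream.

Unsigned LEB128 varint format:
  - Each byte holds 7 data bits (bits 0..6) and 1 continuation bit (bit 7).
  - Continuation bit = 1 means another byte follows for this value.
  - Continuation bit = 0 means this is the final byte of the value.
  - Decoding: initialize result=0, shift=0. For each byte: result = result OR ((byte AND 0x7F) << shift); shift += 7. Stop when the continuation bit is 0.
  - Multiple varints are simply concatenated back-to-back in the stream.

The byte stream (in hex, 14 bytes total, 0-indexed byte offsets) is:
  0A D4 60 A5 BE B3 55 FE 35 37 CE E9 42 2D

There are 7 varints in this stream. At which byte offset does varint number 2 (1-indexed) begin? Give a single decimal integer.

  byte[0]=0x0A cont=0 payload=0x0A=10: acc |= 10<<0 -> acc=10 shift=7 [end]
Varint 1: bytes[0:1] = 0A -> value 10 (1 byte(s))
  byte[1]=0xD4 cont=1 payload=0x54=84: acc |= 84<<0 -> acc=84 shift=7
  byte[2]=0x60 cont=0 payload=0x60=96: acc |= 96<<7 -> acc=12372 shift=14 [end]
Varint 2: bytes[1:3] = D4 60 -> value 12372 (2 byte(s))
  byte[3]=0xA5 cont=1 payload=0x25=37: acc |= 37<<0 -> acc=37 shift=7
  byte[4]=0xBE cont=1 payload=0x3E=62: acc |= 62<<7 -> acc=7973 shift=14
  byte[5]=0xB3 cont=1 payload=0x33=51: acc |= 51<<14 -> acc=843557 shift=21
  byte[6]=0x55 cont=0 payload=0x55=85: acc |= 85<<21 -> acc=179101477 shift=28 [end]
Varint 3: bytes[3:7] = A5 BE B3 55 -> value 179101477 (4 byte(s))
  byte[7]=0xFE cont=1 payload=0x7E=126: acc |= 126<<0 -> acc=126 shift=7
  byte[8]=0x35 cont=0 payload=0x35=53: acc |= 53<<7 -> acc=6910 shift=14 [end]
Varint 4: bytes[7:9] = FE 35 -> value 6910 (2 byte(s))
  byte[9]=0x37 cont=0 payload=0x37=55: acc |= 55<<0 -> acc=55 shift=7 [end]
Varint 5: bytes[9:10] = 37 -> value 55 (1 byte(s))
  byte[10]=0xCE cont=1 payload=0x4E=78: acc |= 78<<0 -> acc=78 shift=7
  byte[11]=0xE9 cont=1 payload=0x69=105: acc |= 105<<7 -> acc=13518 shift=14
  byte[12]=0x42 cont=0 payload=0x42=66: acc |= 66<<14 -> acc=1094862 shift=21 [end]
Varint 6: bytes[10:13] = CE E9 42 -> value 1094862 (3 byte(s))
  byte[13]=0x2D cont=0 payload=0x2D=45: acc |= 45<<0 -> acc=45 shift=7 [end]
Varint 7: bytes[13:14] = 2D -> value 45 (1 byte(s))

Answer: 1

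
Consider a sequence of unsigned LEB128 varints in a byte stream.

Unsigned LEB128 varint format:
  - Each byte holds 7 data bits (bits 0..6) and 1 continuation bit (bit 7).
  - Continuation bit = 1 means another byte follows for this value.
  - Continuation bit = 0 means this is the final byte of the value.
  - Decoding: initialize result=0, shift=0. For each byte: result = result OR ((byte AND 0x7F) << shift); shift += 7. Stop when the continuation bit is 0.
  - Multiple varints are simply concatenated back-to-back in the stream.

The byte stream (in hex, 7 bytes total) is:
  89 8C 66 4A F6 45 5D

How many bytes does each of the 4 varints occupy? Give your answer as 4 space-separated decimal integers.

Answer: 3 1 2 1

Derivation:
  byte[0]=0x89 cont=1 payload=0x09=9: acc |= 9<<0 -> acc=9 shift=7
  byte[1]=0x8C cont=1 payload=0x0C=12: acc |= 12<<7 -> acc=1545 shift=14
  byte[2]=0x66 cont=0 payload=0x66=102: acc |= 102<<14 -> acc=1672713 shift=21 [end]
Varint 1: bytes[0:3] = 89 8C 66 -> value 1672713 (3 byte(s))
  byte[3]=0x4A cont=0 payload=0x4A=74: acc |= 74<<0 -> acc=74 shift=7 [end]
Varint 2: bytes[3:4] = 4A -> value 74 (1 byte(s))
  byte[4]=0xF6 cont=1 payload=0x76=118: acc |= 118<<0 -> acc=118 shift=7
  byte[5]=0x45 cont=0 payload=0x45=69: acc |= 69<<7 -> acc=8950 shift=14 [end]
Varint 3: bytes[4:6] = F6 45 -> value 8950 (2 byte(s))
  byte[6]=0x5D cont=0 payload=0x5D=93: acc |= 93<<0 -> acc=93 shift=7 [end]
Varint 4: bytes[6:7] = 5D -> value 93 (1 byte(s))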